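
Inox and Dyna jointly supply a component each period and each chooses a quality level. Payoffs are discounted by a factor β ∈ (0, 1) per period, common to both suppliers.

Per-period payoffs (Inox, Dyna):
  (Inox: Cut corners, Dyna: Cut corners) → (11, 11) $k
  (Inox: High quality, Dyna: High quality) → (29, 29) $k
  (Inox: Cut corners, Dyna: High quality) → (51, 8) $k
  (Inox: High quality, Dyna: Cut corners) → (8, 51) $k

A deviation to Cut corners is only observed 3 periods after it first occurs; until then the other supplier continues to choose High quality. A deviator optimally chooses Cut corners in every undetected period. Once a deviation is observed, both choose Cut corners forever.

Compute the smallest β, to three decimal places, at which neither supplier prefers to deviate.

Deviating for the 3 undetected periods gains 51−29 = 22 per period over cooperation, then loses 29−11 = 18 per period forever once punishment starts.
Gain: 22(1 + β + … + β^2); loss: 18·β^3/(1−β).
No profitable deviation ⇔ 22(1−β^3) ≤ 18·β^3, i.e. β^3 ≥ 22/(22+18) = 11/20.
Hence β ≥ (11/20)^(1/3) ≈ 0.819.

0.819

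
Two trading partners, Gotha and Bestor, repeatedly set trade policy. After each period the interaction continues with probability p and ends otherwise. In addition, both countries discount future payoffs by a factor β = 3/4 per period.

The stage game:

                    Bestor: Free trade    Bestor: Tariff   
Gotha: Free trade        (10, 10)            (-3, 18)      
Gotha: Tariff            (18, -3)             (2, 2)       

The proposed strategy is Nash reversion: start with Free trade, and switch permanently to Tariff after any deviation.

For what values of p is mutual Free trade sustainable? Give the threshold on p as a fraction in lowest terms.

2/3

Expected continuation weight on next period's payoff is β·p = 3/4·p, which plays the role of the discount factor.
Cooperation requires 3/4·p ≥ (18−10)/(18−2) = 1/2, hence p ≥ 2/3.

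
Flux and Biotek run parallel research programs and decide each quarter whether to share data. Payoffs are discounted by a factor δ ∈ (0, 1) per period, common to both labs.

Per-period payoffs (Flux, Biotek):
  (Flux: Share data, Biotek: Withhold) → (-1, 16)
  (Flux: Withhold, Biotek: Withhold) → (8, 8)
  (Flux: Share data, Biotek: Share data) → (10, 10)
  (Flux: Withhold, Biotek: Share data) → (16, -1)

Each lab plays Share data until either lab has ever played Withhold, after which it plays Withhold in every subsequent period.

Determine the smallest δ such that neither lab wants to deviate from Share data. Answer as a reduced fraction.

Cooperation forever yields 10 each period: 10/(1−δ).
Deviating yields 16 once, then 8 forever: 16 + 8δ/(1−δ).
No profitable deviation requires 10/(1−δ) ≥ 16 + 8δ/(1−δ).
Multiplying by (1−δ): 10 ≥ 16(1−δ) + 8δ = 16 − 8δ.
So 8δ ≥ 6, i.e. δ ≥ 6/8 = 3/4.

3/4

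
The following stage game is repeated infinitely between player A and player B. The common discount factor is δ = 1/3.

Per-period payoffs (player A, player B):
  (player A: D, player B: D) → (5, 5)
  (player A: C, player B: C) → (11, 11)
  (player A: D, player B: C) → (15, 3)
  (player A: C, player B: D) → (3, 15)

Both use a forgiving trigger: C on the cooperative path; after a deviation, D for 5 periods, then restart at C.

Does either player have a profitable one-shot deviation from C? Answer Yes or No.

Yes

IC: δ+…+δ^5 ≥ (15−11)/(11−5) = 2/3.
At δ = 1/3: partial sum = 0.4979 < 0.6667. Cooperation not sustainable.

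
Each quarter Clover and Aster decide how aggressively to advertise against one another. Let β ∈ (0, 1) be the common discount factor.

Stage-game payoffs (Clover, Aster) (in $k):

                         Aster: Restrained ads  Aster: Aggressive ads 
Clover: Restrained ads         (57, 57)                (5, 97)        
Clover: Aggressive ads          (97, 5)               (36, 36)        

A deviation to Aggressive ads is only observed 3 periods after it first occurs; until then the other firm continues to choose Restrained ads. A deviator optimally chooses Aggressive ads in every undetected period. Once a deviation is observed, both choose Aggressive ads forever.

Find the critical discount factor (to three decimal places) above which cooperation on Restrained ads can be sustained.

The best deviation is to choose Aggressive ads for all 3 undetected periods, earning 97 each, then 36 forever once detected.
Deviation value: 97(1−β^3)/(1−β) + 36β^3/(1−β); cooperation value: 57/(1−β).
IC: 57 ≥ 97(1−β^3) + 36β^3 = 97 − 61β^3.
So β^3 ≥ 40/61, giving β ≥ (40/61)^(1/3) ≈ 0.869.

0.869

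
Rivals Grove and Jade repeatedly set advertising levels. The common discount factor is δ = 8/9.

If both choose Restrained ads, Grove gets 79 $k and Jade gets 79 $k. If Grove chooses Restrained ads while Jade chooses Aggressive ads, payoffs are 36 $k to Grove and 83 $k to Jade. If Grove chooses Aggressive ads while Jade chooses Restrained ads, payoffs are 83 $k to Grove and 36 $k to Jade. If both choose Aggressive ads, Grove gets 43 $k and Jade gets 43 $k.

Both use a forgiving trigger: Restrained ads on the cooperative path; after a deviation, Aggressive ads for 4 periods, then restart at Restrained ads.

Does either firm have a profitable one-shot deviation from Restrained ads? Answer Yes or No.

A one-shot deviation gives 83 now, then 43 for 4 periods, then back to 79.
Gain from deviating: (83−79) today; loss: (79−43) in each of the next 4 periods.
No-deviation condition: (79−43)(δ+…+δ^4) ≥ 83−79, i.e. δ+…+δ^4 ≥ 1/9.
At δ = 8/9: δ+…+δ^4 = 3.0056 ≥ 0.1111.
So cooperation is sustainable.

No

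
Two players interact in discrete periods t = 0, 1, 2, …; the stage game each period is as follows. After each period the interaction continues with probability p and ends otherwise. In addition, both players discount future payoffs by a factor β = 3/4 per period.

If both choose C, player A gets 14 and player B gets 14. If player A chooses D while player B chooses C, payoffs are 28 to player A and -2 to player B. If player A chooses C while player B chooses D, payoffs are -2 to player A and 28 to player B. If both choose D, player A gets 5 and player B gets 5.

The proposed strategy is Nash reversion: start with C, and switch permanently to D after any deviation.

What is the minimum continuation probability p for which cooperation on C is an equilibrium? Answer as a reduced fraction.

With continuation probability p and discount β, the effective per-period discount factor is βp.
Grim-trigger IC: βp ≥ (28−14)/(28−5) = 14/23.
So p ≥ (14/23)/(3/4) = 56/69.

56/69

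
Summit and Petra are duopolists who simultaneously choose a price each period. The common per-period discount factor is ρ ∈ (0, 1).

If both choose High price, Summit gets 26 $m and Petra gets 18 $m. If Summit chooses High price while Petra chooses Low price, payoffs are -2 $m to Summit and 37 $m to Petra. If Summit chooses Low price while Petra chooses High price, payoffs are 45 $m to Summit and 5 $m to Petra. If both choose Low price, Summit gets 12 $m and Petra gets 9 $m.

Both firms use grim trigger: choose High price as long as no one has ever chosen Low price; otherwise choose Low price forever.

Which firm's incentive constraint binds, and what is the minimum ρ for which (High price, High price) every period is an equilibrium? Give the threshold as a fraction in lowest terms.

Petra; ρ ≥ 19/28

For Summit: deviation gain 45−26 = 19, per-period punishment loss 26−12 = 14. IC gives ρ ≥ 19/33.
For Petra: gain 19, loss 9 per period, so ρ ≥ 19/28.
The tighter constraint is Petra's, so cooperation needs ρ ≥ 19/28.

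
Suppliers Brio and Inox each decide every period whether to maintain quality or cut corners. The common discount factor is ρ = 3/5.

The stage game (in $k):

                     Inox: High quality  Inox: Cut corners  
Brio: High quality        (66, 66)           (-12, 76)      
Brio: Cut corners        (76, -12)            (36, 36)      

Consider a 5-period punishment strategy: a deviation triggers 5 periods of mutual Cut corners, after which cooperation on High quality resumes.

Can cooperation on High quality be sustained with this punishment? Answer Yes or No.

Yes

A one-shot deviation gives 76 now, then 36 for 5 periods, then back to 66.
Gain from deviating: (76−66) today; loss: (66−36) in each of the next 5 periods.
No-deviation condition: (66−36)(ρ+…+ρ^5) ≥ 76−66, i.e. ρ+…+ρ^5 ≥ 1/3.
At ρ = 3/5: ρ+…+ρ^5 = 1.3834 ≥ 0.3333.
So cooperation is sustainable.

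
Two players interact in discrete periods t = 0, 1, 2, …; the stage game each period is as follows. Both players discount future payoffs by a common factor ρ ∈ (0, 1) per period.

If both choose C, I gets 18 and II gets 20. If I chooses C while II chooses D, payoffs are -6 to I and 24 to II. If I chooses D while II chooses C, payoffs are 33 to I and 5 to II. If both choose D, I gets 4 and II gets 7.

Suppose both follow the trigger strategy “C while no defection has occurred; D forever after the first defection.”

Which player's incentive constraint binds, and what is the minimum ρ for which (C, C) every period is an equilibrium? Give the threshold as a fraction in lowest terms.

I; ρ ≥ 15/29

I: cooperation gives 18 each period; deviation gives 33 once then 4 forever.
  18/(1−ρ) ≥ 33 + 4ρ/(1−ρ) ⇒ ρ ≥ 15/29.
II: cooperation gives 20 each period; deviation gives 24 once then 7 forever.
  ρ ≥ 4/17.
Both must hold, so the binding constraint is I's: ρ ≥ 15/29.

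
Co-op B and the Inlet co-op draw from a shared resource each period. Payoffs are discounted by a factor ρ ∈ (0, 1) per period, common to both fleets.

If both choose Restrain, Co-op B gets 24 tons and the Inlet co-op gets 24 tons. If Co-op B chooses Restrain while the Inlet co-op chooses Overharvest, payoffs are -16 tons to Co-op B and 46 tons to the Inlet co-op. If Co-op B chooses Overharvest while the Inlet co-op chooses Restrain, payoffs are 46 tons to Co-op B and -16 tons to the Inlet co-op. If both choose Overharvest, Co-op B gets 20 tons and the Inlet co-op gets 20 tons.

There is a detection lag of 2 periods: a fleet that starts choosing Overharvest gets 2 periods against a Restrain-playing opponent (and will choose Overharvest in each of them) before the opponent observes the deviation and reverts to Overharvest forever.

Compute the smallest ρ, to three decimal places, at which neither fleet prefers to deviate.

A deviator earns 46 for 2 periods, then 20 forever; cooperating earns 24 forever. Multiplying the IC by (1−ρ):
24 ≥ 46(1−ρ^2) + 20ρ^2, so 26·ρ^2 ≥ 22 and ρ^2 ≥ 11/13.
ρ ≥ (11/13)^(1/2) ≈ 0.920.

0.920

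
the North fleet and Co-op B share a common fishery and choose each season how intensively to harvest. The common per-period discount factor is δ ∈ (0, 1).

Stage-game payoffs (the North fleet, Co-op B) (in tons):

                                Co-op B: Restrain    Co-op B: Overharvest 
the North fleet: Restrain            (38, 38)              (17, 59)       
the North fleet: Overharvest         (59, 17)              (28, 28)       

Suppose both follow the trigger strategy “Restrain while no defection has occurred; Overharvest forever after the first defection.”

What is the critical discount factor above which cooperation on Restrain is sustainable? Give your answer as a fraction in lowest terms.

21/31

One-period gain from deviating is 59 − 38 = 21. The loss is 38 − 28 = 10 in every subsequent period, with present value 10·δ/(1−δ).
Deviation is unprofitable when 10·δ/(1−δ) ≥ 21, i.e. δ/(1−δ) ≥ 21/10.
Equivalently δ ≥ 21/(21+10) = 21/31.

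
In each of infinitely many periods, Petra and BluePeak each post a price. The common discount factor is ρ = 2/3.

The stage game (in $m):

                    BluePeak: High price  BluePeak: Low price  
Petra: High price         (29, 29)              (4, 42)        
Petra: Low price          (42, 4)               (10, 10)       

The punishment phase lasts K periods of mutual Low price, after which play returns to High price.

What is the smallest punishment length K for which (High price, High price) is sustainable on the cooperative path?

2

Need Σ_{k=1}^{K} ρ^k ≥ (42−29)/(29−10) = 0.6842 at ρ = 2/3.
At K = 1 the sum is 0.6667 < 0.6842; at K = 2 it is 1.1111 ≥ 0.6842.
So the minimum punishment length is K = 2.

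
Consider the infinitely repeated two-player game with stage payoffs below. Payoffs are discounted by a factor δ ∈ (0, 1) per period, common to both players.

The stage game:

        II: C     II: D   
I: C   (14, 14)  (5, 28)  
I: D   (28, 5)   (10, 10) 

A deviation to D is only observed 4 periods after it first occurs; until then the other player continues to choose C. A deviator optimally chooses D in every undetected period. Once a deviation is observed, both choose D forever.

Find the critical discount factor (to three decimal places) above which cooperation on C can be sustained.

0.939

Deviating for the 4 undetected periods gains 28−14 = 14 per period over cooperation, then loses 14−10 = 4 per period forever once punishment starts.
Gain: 14(1 + δ + … + δ^3); loss: 4·δ^4/(1−δ).
No profitable deviation ⇔ 14(1−δ^4) ≤ 4·δ^4, i.e. δ^4 ≥ 14/(14+4) = 7/9.
Hence δ ≥ (7/9)^(1/4) ≈ 0.939.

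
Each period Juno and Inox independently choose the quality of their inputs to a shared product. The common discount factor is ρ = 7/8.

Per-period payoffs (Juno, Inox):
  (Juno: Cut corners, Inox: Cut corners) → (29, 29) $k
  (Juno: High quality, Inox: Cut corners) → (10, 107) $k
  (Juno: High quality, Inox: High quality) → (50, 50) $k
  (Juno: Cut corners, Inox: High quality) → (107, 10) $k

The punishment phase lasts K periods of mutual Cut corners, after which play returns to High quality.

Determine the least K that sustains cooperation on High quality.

No profitable deviation requires (50−29)(ρ+…+ρ^K) ≥ 107−50, i.e. ρ+…+ρ^K ≥ 19/7 ≈ 2.7143.
With ρ = 7/8, the partial sums are K=1: 0.8750, K=2: 1.6406, K=3: 2.3105, K=4: 2.8967.
K = 4 is the first length at which the sum reaches 2.7143.

4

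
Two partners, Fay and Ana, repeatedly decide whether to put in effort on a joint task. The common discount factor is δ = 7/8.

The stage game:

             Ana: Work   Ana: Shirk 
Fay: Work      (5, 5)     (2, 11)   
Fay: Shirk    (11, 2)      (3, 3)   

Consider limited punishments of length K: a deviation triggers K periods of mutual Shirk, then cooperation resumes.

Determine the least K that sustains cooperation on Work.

5

No profitable deviation requires (5−3)(δ+…+δ^K) ≥ 11−5, i.e. δ+…+δ^K ≥ 3 ≈ 3.0000.
With δ = 7/8, the partial sums are K=1: 0.8750, K=2: 1.6406, K=3: 2.3105, K=4: 2.8967, K=5: 3.4096.
K = 5 is the first length at which the sum reaches 3.0000.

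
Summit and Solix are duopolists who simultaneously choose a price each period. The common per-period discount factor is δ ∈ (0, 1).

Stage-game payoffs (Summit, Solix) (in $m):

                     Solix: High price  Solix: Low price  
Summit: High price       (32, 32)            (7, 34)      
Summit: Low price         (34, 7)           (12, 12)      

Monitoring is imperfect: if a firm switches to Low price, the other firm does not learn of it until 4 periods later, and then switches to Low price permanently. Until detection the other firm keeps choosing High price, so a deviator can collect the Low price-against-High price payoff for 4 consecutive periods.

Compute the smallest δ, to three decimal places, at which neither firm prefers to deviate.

0.549

Deviating for the 4 undetected periods gains 34−32 = 2 per period over cooperation, then loses 32−12 = 20 per period forever once punishment starts.
Gain: 2(1 + δ + … + δ^3); loss: 20·δ^4/(1−δ).
No profitable deviation ⇔ 2(1−δ^4) ≤ 20·δ^4, i.e. δ^4 ≥ 2/(2+20) = 1/11.
Hence δ ≥ (1/11)^(1/4) ≈ 0.549.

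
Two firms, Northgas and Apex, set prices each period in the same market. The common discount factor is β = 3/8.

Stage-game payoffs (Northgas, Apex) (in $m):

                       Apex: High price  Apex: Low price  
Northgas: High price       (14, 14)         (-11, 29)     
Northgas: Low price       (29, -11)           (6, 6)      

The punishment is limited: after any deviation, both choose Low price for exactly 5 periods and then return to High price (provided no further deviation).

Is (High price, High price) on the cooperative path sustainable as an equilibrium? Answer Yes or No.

No

IC: β+…+β^5 ≥ (29−14)/(14−6) = 15/8.
At β = 3/8: partial sum = 0.5956 < 1.8750. Cooperation not sustainable.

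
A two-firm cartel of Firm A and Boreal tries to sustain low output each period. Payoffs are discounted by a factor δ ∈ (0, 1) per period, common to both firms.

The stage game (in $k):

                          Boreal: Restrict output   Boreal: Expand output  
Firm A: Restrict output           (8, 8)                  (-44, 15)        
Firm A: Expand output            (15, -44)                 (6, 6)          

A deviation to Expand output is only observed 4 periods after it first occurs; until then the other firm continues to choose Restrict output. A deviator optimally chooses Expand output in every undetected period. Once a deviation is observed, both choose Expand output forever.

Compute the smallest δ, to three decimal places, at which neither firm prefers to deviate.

0.939

The best deviation is to choose Expand output for all 4 undetected periods, earning 15 each, then 6 forever once detected.
Deviation value: 15(1−δ^4)/(1−δ) + 6δ^4/(1−δ); cooperation value: 8/(1−δ).
IC: 8 ≥ 15(1−δ^4) + 6δ^4 = 15 − 9δ^4.
So δ^4 ≥ 7/9, giving δ ≥ (7/9)^(1/4) ≈ 0.939.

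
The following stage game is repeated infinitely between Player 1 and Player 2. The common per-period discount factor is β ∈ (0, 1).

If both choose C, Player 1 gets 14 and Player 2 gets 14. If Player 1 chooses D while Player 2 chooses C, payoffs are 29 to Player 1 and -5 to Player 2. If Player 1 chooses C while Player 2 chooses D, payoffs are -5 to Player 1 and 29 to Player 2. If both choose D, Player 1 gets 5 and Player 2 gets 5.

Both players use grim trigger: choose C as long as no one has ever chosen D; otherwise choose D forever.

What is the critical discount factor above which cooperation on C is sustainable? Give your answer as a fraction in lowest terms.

5/8

One-period gain from deviating is 29 − 14 = 15. The loss is 14 − 5 = 9 in every subsequent period, with present value 9·β/(1−β).
Deviation is unprofitable when 9·β/(1−β) ≥ 15, i.e. β/(1−β) ≥ 5/3.
Equivalently β ≥ 15/(15+9) = 5/8.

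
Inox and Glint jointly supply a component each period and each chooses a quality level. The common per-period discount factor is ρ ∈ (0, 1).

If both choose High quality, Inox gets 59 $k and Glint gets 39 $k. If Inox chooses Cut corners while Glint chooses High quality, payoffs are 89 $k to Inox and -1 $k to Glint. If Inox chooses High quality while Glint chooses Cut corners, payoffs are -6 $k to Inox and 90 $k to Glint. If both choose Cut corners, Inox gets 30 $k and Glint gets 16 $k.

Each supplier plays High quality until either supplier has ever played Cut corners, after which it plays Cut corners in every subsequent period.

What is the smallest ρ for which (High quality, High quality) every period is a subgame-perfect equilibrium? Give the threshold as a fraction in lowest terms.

Inox: cooperation gives 59 each period; deviation gives 89 once then 30 forever.
  59/(1−ρ) ≥ 89 + 30ρ/(1−ρ) ⇒ ρ ≥ 30/59.
Glint: cooperation gives 39 each period; deviation gives 90 once then 16 forever.
  ρ ≥ 51/74.
Both must hold, so the binding constraint is Glint's: ρ ≥ 51/74.

51/74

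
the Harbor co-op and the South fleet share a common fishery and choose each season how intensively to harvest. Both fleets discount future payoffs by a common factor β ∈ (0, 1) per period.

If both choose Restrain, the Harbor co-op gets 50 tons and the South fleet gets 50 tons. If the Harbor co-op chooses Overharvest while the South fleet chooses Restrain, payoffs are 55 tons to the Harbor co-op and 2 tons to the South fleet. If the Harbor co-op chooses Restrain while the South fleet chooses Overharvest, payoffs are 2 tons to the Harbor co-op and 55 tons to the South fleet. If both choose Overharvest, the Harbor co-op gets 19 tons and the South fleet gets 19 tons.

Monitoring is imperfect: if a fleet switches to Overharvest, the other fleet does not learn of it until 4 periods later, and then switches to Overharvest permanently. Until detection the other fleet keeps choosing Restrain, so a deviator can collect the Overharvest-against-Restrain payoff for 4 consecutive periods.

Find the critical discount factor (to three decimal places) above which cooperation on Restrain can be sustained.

0.610

The best deviation is to choose Overharvest for all 4 undetected periods, earning 55 each, then 19 forever once detected.
Deviation value: 55(1−β^4)/(1−β) + 19β^4/(1−β); cooperation value: 50/(1−β).
IC: 50 ≥ 55(1−β^4) + 19β^4 = 55 − 36β^4.
So β^4 ≥ 5/36, giving β ≥ (5/36)^(1/4) ≈ 0.610.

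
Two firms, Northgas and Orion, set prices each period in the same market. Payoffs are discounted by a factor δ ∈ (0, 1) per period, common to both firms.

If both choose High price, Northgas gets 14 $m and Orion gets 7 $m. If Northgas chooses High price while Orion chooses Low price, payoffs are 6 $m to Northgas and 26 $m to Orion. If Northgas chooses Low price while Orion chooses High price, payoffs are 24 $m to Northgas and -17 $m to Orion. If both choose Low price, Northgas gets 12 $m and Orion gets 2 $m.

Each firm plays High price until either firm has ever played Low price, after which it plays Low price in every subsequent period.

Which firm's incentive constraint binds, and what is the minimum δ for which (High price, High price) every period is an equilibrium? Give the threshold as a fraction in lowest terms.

Northgas; δ ≥ 5/6

Northgas: cooperation gives 14 each period; deviation gives 24 once then 12 forever.
  14/(1−δ) ≥ 24 + 12δ/(1−δ) ⇒ δ ≥ 10/12 = 5/6.
Orion: cooperation gives 7 each period; deviation gives 26 once then 2 forever.
  δ ≥ 19/24.
Both must hold, so the binding constraint is Northgas's: δ ≥ 5/6.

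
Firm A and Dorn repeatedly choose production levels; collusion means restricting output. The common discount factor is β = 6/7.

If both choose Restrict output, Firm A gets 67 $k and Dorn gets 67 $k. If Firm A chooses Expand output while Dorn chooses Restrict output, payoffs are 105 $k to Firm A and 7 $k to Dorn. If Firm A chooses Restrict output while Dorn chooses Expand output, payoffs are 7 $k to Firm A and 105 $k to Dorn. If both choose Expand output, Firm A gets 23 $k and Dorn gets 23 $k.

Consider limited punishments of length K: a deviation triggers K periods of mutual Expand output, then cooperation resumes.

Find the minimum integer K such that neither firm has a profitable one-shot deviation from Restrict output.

Need Σ_{k=1}^{K} β^k ≥ (105−67)/(67−23) = 0.8636 at β = 6/7.
At K = 1 the sum is 0.8571 < 0.8636; at K = 2 it is 1.5918 ≥ 0.8636.
So the minimum punishment length is K = 2.

2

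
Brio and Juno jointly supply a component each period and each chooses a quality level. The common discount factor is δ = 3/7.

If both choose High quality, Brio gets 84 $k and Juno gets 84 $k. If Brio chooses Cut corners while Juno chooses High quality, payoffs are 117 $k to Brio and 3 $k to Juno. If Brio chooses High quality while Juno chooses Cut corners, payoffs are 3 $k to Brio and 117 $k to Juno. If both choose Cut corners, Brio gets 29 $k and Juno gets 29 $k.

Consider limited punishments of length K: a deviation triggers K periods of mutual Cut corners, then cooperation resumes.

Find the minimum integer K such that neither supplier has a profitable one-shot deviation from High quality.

2

Need Σ_{k=1}^{K} δ^k ≥ (117−84)/(84−29) = 0.6000 at δ = 3/7.
At K = 1 the sum is 0.4286 < 0.6000; at K = 2 it is 0.6122 ≥ 0.6000.
So the minimum punishment length is K = 2.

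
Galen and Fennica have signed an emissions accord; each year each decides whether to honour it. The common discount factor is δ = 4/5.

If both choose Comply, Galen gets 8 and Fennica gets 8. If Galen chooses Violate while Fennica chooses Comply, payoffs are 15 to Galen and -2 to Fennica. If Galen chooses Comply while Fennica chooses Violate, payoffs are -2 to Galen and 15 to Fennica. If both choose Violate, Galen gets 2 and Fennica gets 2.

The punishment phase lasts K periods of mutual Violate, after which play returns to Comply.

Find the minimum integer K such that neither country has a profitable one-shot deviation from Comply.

2

No profitable deviation requires (8−2)(δ+…+δ^K) ≥ 15−8, i.e. δ+…+δ^K ≥ 7/6 ≈ 1.1667.
With δ = 4/5, the partial sums are K=1: 0.8000, K=2: 1.4400.
K = 2 is the first length at which the sum reaches 1.1667.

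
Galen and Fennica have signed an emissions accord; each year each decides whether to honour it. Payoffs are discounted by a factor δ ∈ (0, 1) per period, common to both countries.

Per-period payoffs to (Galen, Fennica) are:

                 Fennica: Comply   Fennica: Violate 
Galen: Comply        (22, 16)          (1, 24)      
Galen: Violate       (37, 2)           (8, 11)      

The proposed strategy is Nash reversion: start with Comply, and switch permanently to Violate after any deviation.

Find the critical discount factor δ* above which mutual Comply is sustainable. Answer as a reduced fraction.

Galen's threshold: (37−22)/(37−8) = 15/29.
Fennica's threshold: (24−16)/(24−11) = 8/13.
15/29 < 8/13, so Fennica binds and δ* = 8/13.

8/13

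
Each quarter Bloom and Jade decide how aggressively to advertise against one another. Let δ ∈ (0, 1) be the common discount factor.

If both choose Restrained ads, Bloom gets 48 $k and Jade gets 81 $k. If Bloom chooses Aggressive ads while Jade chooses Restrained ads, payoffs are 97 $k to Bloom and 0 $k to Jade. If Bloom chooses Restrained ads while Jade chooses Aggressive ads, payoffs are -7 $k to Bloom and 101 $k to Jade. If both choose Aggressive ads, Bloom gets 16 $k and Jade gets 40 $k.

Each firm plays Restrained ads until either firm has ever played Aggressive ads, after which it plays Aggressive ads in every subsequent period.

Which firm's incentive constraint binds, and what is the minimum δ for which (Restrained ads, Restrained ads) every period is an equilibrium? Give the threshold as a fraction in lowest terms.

Bloom; δ ≥ 49/81

Bloom's threshold: (97−48)/(97−16) = 49/81.
Jade's threshold: (101−81)/(101−40) = 20/61.
49/81 > 20/61, so Bloom binds and δ* = 49/81.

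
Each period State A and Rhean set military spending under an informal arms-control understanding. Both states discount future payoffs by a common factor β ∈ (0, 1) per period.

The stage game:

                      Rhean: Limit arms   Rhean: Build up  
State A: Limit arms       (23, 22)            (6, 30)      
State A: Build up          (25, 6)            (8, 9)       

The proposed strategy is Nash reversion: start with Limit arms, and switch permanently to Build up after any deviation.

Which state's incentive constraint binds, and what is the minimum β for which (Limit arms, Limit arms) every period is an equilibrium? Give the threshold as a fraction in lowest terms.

Rhean; β ≥ 8/21

For State A: deviation gain 25−23 = 2, per-period punishment loss 23−8 = 15. IC gives β ≥ 2/17.
For Rhean: gain 8, loss 13 per period, so β ≥ 8/21.
The tighter constraint is Rhean's, so cooperation needs β ≥ 8/21.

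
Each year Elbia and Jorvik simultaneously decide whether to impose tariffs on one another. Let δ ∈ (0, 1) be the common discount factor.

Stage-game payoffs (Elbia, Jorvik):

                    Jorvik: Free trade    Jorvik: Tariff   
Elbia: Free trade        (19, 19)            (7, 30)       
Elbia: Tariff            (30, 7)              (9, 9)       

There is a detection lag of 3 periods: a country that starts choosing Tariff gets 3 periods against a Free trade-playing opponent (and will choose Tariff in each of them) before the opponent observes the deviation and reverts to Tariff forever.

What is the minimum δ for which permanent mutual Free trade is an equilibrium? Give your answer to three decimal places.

0.806

The best deviation is to choose Tariff for all 3 undetected periods, earning 30 each, then 9 forever once detected.
Deviation value: 30(1−δ^3)/(1−δ) + 9δ^3/(1−δ); cooperation value: 19/(1−δ).
IC: 19 ≥ 30(1−δ^3) + 9δ^3 = 30 − 21δ^3.
So δ^3 ≥ 11/21, giving δ ≥ (11/21)^(1/3) ≈ 0.806.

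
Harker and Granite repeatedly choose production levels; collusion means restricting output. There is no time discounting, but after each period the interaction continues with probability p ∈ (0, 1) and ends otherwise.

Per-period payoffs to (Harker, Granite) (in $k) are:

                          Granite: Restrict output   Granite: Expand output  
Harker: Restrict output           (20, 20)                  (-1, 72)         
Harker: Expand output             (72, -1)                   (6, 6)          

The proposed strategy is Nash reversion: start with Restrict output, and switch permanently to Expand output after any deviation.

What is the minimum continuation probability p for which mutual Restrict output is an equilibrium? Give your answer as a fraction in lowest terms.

26/33

Expected cooperation value is 20 + p·20 + p²·20 + … = 20/(1−p); deviation gives 72 + p·6/(1−p).
20 ≥ 72(1−p) + 6p ⇒ 66p ≥ 52 ⇒ p ≥ 52/66 = 26/33.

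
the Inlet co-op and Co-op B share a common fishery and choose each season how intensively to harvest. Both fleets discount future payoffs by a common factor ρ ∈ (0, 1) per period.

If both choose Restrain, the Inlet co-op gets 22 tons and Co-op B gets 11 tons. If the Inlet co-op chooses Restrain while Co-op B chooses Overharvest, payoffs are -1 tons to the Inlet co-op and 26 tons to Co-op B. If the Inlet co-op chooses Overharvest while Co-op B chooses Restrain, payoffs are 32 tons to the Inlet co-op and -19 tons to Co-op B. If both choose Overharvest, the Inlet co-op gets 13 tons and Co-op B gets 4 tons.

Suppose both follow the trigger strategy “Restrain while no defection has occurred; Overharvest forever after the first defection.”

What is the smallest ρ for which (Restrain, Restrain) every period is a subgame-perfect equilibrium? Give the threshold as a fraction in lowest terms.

For the Inlet co-op: deviation gain 32−22 = 10, per-period punishment loss 22−13 = 9. IC gives ρ ≥ 10/19.
For Co-op B: gain 15, loss 7 per period, so ρ ≥ 15/22.
The tighter constraint is Co-op B's, so cooperation needs ρ ≥ 15/22.

15/22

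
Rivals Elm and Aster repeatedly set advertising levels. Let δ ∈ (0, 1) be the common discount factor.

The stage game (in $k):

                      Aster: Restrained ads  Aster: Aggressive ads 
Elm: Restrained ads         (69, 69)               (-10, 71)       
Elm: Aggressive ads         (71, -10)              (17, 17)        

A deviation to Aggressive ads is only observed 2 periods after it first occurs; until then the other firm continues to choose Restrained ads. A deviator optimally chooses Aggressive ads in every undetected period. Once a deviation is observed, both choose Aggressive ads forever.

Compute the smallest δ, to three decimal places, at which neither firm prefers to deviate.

0.192

The best deviation is to choose Aggressive ads for all 2 undetected periods, earning 71 each, then 17 forever once detected.
Deviation value: 71(1−δ^2)/(1−δ) + 17δ^2/(1−δ); cooperation value: 69/(1−δ).
IC: 69 ≥ 71(1−δ^2) + 17δ^2 = 71 − 54δ^2.
So δ^2 ≥ 2/54 = 1/27, giving δ ≥ (1/27)^(1/2) ≈ 0.192.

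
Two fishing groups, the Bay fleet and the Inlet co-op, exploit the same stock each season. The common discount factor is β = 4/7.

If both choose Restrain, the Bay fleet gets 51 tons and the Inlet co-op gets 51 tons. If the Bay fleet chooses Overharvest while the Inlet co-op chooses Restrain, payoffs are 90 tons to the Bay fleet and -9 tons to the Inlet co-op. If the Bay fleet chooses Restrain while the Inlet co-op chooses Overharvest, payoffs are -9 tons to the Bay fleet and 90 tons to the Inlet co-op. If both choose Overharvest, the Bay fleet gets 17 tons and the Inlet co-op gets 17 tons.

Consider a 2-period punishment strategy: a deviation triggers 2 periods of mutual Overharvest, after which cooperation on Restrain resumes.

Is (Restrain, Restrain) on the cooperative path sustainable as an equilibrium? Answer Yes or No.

No

IC: β+…+β^2 ≥ (90−51)/(51−17) = 39/34.
At β = 4/7: partial sum = 0.8980 < 1.1471. Cooperation not sustainable.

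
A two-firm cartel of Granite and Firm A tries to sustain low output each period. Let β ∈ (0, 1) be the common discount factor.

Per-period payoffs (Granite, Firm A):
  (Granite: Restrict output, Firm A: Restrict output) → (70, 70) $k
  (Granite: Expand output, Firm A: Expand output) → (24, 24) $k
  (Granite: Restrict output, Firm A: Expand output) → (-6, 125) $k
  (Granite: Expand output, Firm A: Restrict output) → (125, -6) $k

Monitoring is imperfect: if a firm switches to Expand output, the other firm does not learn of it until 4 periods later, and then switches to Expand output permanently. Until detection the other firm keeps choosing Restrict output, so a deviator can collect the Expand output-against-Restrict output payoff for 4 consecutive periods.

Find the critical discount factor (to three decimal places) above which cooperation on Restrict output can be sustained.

0.859

A deviator earns 125 for 4 periods, then 24 forever; cooperating earns 70 forever. Multiplying the IC by (1−β):
70 ≥ 125(1−β^4) + 24β^4, so 101·β^4 ≥ 55 and β^4 ≥ 55/101.
β ≥ (55/101)^(1/4) ≈ 0.859.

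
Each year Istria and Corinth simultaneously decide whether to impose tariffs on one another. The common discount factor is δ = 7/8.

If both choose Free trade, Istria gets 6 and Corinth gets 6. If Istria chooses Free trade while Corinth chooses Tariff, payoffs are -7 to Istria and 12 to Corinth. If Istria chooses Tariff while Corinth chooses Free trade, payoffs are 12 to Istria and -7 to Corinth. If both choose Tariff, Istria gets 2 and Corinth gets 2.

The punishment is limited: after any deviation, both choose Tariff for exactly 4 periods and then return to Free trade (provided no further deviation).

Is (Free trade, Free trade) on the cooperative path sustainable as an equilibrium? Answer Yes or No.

Comparing payoff streams over the 5 periods until play realigns: cooperate → 6(1+δ+…+δ^4); deviate → 12 + 2(δ+…+δ^4).
Cooperation is sustained iff (6−2)(δ+…+δ^4) ≥ 12−6.
δ+…+δ^4 = 7/8·(1−(7/8)^4)/(1−7/8) = 2.8967, and (12−6)/(6−2) = 1.5000.
2.8967 ≥ 1.5000, so cooperation is sustainable.

Yes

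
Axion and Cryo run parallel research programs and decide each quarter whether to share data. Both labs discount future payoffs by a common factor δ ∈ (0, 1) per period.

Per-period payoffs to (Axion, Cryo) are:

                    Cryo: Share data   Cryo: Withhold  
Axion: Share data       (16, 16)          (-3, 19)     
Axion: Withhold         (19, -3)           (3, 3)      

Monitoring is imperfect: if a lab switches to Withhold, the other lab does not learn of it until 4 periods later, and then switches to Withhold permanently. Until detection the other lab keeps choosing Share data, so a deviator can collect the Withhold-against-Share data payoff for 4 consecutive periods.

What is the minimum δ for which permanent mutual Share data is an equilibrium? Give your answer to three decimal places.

Deviating for the 4 undetected periods gains 19−16 = 3 per period over cooperation, then loses 16−3 = 13 per period forever once punishment starts.
Gain: 3(1 + δ + … + δ^3); loss: 13·δ^4/(1−δ).
No profitable deviation ⇔ 3(1−δ^4) ≤ 13·δ^4, i.e. δ^4 ≥ 3/(3+13) = 3/16.
Hence δ ≥ (3/16)^(1/4) ≈ 0.658.

0.658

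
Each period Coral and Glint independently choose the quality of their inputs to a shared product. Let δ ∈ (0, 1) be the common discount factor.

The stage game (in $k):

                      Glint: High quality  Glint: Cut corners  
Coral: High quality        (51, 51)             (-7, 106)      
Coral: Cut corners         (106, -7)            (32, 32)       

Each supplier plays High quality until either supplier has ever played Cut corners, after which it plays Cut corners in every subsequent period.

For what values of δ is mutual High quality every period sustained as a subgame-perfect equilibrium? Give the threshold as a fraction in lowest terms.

55/74

One-period gain from deviating is 106 − 51 = 55. The loss is 51 − 32 = 19 in every subsequent period, with present value 19·δ/(1−δ).
Deviation is unprofitable when 19·δ/(1−δ) ≥ 55, i.e. δ/(1−δ) ≥ 55/19.
Equivalently δ ≥ 55/(55+19) = 55/74.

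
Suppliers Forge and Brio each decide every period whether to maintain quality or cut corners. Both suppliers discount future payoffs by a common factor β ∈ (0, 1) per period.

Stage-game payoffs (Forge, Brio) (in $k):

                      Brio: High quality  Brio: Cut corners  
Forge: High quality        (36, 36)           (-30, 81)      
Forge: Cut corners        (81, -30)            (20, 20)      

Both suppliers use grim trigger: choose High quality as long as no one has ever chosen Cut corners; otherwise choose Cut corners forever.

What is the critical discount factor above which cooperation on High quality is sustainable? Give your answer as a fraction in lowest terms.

Cooperation forever yields 36 each period: 36/(1−β).
Deviating yields 81 once, then 20 forever: 81 + 20β/(1−β).
No profitable deviation requires 36/(1−β) ≥ 81 + 20β/(1−β).
Multiplying by (1−β): 36 ≥ 81(1−β) + 20β = 81 − 61β.
So 61β ≥ 45, i.e. β ≥ 45/61.

45/61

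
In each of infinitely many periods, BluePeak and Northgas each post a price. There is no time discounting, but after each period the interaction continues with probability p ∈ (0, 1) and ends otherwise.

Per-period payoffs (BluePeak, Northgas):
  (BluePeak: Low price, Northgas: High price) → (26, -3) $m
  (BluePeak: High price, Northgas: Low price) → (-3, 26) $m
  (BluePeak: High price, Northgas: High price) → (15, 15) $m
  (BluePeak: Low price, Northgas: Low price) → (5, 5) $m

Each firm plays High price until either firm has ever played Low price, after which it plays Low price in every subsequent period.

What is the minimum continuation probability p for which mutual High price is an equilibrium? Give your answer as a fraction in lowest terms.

11/21

With no time discounting, the continuation probability p plays the role of the discount factor.
Grim-trigger IC: 15/(1−p) ≥ 26 + 5p/(1−p) ⇒ p ≥ (26−15)/(26−5) = 11/21.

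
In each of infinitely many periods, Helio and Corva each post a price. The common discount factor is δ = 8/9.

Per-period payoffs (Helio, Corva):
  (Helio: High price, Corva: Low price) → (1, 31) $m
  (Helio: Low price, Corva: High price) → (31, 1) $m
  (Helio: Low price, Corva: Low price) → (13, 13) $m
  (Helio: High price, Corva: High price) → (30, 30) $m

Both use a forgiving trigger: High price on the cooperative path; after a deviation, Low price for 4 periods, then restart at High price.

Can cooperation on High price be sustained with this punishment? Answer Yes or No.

IC: δ+…+δ^4 ≥ (31−30)/(30−13) = 1/17.
At δ = 8/9: partial sum = 3.0056 ≥ 0.0588. Cooperation sustainable.

Yes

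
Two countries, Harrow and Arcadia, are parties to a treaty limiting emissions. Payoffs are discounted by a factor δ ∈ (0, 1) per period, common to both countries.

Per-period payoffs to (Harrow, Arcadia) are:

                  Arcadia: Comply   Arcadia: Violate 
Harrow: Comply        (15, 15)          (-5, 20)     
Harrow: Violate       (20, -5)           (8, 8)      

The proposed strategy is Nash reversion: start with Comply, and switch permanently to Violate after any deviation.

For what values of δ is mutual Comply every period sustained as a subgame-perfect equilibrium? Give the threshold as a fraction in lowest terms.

5/12

15/(1−δ) ≥ 20 + 8δ/(1−δ)
15 ≥ 20 − 12δ
δ ≥ 5/12.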